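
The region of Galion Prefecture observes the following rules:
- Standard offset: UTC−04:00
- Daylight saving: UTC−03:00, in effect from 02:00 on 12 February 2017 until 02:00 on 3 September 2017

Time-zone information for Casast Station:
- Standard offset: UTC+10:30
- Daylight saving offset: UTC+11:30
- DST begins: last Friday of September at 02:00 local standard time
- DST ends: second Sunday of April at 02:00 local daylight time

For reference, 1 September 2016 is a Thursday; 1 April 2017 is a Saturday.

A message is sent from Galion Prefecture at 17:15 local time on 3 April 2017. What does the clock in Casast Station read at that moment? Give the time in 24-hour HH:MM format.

3 April 2017 lies within the daylight-saving period (12 February – 3 September), so Galion Prefecture is on daylight time, UTC−03:00.
17:15 Galion Prefecture + 3h = 20:15 UTC.
1 September 2016 is a Thursday, so Fridays fall on 2, 9, 16, 23, 30; the last is September 30.
1 April 2017 is a Saturday, so the first Sunday is April 2 and the second is April 9.
At the standard offset (UTC+10:30), 20:15 UTC + 10h30m = 06:45 Casast Station standard time (rolling into the next day, 4 April 2017).
The standard-time date in Casast Station, 4 April 2017, falls between 30 September 2016 and 9 April 2017, so daylight saving is in effect and Casast Station is at UTC+11:30.
20:15 UTC + 11h30m = 07:45 Casast Station (rolling into the next day, 4 April 2017).

07:45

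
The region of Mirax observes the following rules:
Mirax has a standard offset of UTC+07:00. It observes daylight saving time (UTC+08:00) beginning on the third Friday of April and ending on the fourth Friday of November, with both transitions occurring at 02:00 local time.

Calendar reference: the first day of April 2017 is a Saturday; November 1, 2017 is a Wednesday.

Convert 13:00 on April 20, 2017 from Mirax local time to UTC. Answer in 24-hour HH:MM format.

1 April 2017 is a Saturday, so the first Friday is April 7 and the third is April 21.
1 November 2017 is a Wednesday, so the first Friday is November 3 and the fourth is November 24.
Daylight saving runs 21 April – 24 November; April 20, 2017 is outside that window, so Mirax is on standard time at UTC+07:00.
13:00 local − 7h = 06:00 UTC.

06:00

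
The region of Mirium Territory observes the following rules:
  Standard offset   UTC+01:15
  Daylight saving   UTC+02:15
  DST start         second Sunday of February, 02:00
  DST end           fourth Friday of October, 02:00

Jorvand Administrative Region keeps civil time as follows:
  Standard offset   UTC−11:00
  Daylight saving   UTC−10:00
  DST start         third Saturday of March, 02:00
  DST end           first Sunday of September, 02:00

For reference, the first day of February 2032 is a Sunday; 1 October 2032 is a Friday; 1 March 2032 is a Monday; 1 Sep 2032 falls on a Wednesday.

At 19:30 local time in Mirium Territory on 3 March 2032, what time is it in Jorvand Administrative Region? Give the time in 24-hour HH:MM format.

1 February 2032 is a Sunday, so the first Sunday is February 1 and the second is February 8.
1 October 2032 is a Friday, so the first Friday is October 1 and the fourth is October 22.
3 March 2032 falls between 8 February and 22 October, so daylight saving is in effect and Mirium Territory is at UTC+02:15.
19:30 Mirium Territory − 2h15m = 17:15 UTC.
1 March 2032 is a Monday, so the first Saturday is March 6 and the third is March 20.
1 September 2032 is a Wednesday, so the first Sunday is September 5.
At the standard offset (UTC−11:00), 17:15 UTC − 11h = 06:15 Jorvand Administrative Region standard time.
Daylight saving runs 20 March – 5 September; the standard-time date in Jorvand Administrative Region, 3 March 2032, is outside that window, so Jorvand Administrative Region is on standard time at UTC−11:00.
17:15 UTC − 11h = 06:15 Jorvand Administrative Region.

06:15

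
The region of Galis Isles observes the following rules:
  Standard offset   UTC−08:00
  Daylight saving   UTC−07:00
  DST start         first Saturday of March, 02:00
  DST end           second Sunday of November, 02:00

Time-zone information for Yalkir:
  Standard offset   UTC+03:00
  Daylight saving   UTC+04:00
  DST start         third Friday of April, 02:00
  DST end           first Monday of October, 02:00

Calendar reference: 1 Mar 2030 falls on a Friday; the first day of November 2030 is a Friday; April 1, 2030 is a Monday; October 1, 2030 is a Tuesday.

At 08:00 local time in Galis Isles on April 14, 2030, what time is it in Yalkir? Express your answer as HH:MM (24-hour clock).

1 March 2030 is a Friday, so the first Saturday is March 2.
1 November 2030 is a Friday, so the first Sunday is November 3 and the second is November 10.
April 14, 2030 falls between 2 March and 10 November, so daylight saving is in effect and Galis Isles is at UTC−07:00.
08:00 Galis Isles + 7h = 15:00 UTC.
1 April 2030 is a Monday, so the first Friday is April 5 and the third is April 19.
1 October 2030 is a Tuesday, so the first Monday is October 7.
At the standard offset (UTC+03:00), 15:00 UTC + 3h = 18:00 Yalkir standard time.
The standard-time date in Yalkir, April 14, 2030, is outside the daylight-saving period (19 April – 7 October), so Yalkir is on standard time, UTC+03:00.
15:00 UTC + 3h = 18:00 Yalkir.

18:00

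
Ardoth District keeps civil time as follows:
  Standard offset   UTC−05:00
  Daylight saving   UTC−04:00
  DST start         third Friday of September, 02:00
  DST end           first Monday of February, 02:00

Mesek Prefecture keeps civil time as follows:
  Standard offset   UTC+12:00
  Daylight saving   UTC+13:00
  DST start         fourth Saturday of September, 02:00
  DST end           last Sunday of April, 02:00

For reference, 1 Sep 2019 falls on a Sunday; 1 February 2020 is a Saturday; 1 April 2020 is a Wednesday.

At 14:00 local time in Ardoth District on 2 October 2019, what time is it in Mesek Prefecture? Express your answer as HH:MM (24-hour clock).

1 September 2019 is a Sunday, so the first Friday is September 6 and the third is September 20.
1 February 2020 is a Saturday, so the first Monday is February 3.
Daylight saving runs 20 September 2019 – 3 February 2020; 2 October 2019 is inside that window, so Ardoth District is at UTC−04:00.
14:00 Ardoth District + 4h = 18:00 UTC.
1 September 2019 is a Sunday, so the first Saturday is September 7 and the fourth is September 28.
1 April 2020 is a Wednesday, so Sundays fall on 5, 12, 19, 26; the last is April 26.
At the standard offset (UTC+12:00), 18:00 UTC + 12h = 06:00 Mesek Prefecture standard time (rolling into the next day, 3 October 2019).
The standard-time date in Mesek Prefecture, 3 October 2019, falls between 28 September 2019 and 26 April 2020, so daylight saving is in effect and Mesek Prefecture is at UTC+13:00.
18:00 UTC + 13h = 07:00 Mesek Prefecture (rolling into the next day, 3 October 2019).

07:00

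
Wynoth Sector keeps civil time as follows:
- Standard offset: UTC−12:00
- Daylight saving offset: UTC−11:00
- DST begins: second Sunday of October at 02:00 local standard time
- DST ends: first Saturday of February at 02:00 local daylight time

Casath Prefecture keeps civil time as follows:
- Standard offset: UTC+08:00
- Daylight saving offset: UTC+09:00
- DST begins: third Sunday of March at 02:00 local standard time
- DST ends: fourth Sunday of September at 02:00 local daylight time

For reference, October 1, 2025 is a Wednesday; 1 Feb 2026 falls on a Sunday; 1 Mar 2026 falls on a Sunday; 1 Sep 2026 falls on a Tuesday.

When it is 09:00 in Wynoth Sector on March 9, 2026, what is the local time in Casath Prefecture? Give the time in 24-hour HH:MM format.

1 October 2025 is a Wednesday, so the first Sunday is October 5 and the second is October 12.
1 February 2026 is a Sunday, so the first Saturday is February 7.
March 9, 2026 does not fall between 12 October 2025 and 7 February 2026, so daylight saving is not in effect and Wynoth Sector is at UTC−12:00.
09:00 Wynoth Sector + 12h = 21:00 UTC.
1 March 2026 is a Sunday, so the first Sunday is March 1 and the third is March 15.
1 September 2026 is a Tuesday, so the first Sunday is September 6 and the fourth is September 27.
At the standard offset (UTC+08:00), 21:00 UTC + 8h = 05:00 Casath Prefecture standard time (rolling into the next day, 10 March 2026).
The standard-time date in Casath Prefecture, March 10, 2026, does not fall between 15 March and 27 September, so daylight saving is not in effect and Casath Prefecture is at UTC+08:00.
21:00 UTC + 8h = 05:00 Casath Prefecture (rolling into the next day, 10 March 2026).

05:00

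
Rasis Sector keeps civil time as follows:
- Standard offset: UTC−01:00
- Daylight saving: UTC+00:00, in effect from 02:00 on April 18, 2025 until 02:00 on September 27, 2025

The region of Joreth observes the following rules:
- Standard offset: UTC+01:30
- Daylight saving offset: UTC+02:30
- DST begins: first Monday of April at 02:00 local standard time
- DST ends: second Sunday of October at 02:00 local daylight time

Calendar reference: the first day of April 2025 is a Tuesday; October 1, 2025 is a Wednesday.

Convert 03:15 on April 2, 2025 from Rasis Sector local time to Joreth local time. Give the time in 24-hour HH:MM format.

April 2, 2025 does not fall between 18 April and 27 September, so daylight saving is not in effect and Rasis Sector is at UTC−01:00.
03:15 Rasis Sector + 1h = 04:15 UTC.
1 April 2025 is a Tuesday, so the first Monday is April 7.
1 October 2025 is a Wednesday, so the first Sunday is October 5 and the second is October 12.
At the standard offset (UTC+01:30), 04:15 UTC + 1h30m = 05:45 Joreth standard time.
Daylight saving runs 7 April – 12 October; the standard-time date in Joreth, April 2, 2025, is outside that window, so Joreth is on standard time at UTC+01:30.
04:15 UTC + 1h30m = 05:45 Joreth.

05:45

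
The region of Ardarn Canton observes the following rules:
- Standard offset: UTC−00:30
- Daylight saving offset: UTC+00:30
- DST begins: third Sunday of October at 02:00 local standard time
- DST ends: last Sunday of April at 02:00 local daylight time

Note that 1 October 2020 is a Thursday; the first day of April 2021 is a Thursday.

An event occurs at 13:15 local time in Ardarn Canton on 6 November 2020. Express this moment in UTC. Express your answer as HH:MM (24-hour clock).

12:45

1 October 2020 is a Thursday, so the first Sunday is October 4 and the third is October 18.
1 April 2021 is a Thursday, so Sundays fall on 4, 11, 18, 25; the last is April 25.
Daylight saving runs 18 October 2020 – 25 April 2021; 6 November 2020 is inside that window, so Ardarn Canton is at UTC+00:30.
13:15 local − 0h30m = 12:45 UTC.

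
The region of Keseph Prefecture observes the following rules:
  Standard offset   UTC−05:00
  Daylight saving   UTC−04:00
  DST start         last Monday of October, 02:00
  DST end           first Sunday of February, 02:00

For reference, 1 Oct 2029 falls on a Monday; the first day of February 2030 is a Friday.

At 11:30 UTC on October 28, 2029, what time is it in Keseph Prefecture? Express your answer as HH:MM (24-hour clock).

1 October 2029 is a Monday, so Mondays fall on 1, 8, 15, 22, 29; the last is October 29.
1 February 2030 is a Friday, so the first Sunday is February 3.
At the standard offset (UTC−05:00), 11:30 UTC − 5h = 06:30 Keseph Prefecture standard time.
The standard-time date in Keseph Prefecture, October 28, 2029, is outside the daylight-saving period (29 October 2029 – 3 February 2030), so Keseph Prefecture is on standard time, UTC−05:00.
11:30 UTC − 5h = 06:30 local.

06:30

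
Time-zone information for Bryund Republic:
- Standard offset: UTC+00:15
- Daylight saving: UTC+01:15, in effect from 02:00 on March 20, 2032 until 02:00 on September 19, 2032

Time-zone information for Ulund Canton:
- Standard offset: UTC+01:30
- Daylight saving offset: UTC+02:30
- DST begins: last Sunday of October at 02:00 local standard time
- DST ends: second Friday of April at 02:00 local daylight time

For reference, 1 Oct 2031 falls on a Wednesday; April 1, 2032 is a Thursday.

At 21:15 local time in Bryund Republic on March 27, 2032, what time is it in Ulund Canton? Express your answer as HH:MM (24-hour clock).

22:30

March 27, 2032 falls between 20 March and 19 September, so daylight saving is in effect and Bryund Republic is at UTC+01:15.
21:15 Bryund Republic − 1h15m = 20:00 UTC.
1 October 2031 is a Wednesday, so Sundays fall on 5, 12, 19, 26; the last is October 26.
1 April 2032 is a Thursday, so the first Friday is April 2 and the second is April 9.
At the standard offset (UTC+01:30), 20:00 UTC + 1h30m = 21:30 Ulund Canton standard time.
The standard-time date in Ulund Canton, March 27, 2032, falls between 26 October 2031 and 9 April 2032, so daylight saving is in effect and Ulund Canton is at UTC+02:30.
20:00 UTC + 2h30m = 22:30 Ulund Canton.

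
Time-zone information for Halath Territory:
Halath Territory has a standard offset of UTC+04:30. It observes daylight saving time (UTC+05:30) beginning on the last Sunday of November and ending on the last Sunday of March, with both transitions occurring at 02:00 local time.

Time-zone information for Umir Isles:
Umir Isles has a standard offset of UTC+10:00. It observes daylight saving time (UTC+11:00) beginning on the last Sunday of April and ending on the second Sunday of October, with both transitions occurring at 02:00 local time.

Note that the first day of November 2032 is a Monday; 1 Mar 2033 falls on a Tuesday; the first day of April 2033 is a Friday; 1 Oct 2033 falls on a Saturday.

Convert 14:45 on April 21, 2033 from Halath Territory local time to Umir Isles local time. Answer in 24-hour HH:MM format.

20:15

1 November 2032 is a Monday, so Sundays fall on 7, 14, 21, 28; the last is November 28.
1 March 2033 is a Tuesday, so Sundays fall on 6, 13, 20, 27; the last is March 27.
April 21, 2033 is outside the daylight-saving period (28 November 2032 – 27 March 2033), so Halath Territory is on standard time, UTC+04:30.
14:45 Halath Territory − 4h30m = 10:15 UTC.
1 April 2033 is a Friday, so Sundays fall on 3, 10, 17, 24; the last is April 24.
1 October 2033 is a Saturday, so the first Sunday is October 2 and the second is October 9.
At the standard offset (UTC+10:00), 10:15 UTC + 10h = 20:15 Umir Isles standard time.
The standard-time date in Umir Isles, April 21, 2033, does not fall between 24 April and 9 October, so daylight saving is not in effect and Umir Isles is at UTC+10:00.
10:15 UTC + 10h = 20:15 Umir Isles.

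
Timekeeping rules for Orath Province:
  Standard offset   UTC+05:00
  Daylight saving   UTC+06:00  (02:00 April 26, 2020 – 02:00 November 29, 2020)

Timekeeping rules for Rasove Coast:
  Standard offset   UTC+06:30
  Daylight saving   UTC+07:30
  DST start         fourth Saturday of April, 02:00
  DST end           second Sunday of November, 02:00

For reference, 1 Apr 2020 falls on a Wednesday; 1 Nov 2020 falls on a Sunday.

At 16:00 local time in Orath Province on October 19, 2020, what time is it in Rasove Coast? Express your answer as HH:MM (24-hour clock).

17:30

October 19, 2020 lies within the daylight-saving period (26 April – 29 November), so Orath Province is on daylight time, UTC+06:00.
16:00 Orath Province − 6h = 10:00 UTC.
1 April 2020 is a Wednesday, so the first Saturday is April 4 and the fourth is April 25.
1 November 2020 is a Sunday, so the first Sunday is November 1 and the second is November 8.
At the standard offset (UTC+06:30), 10:00 UTC + 6h30m = 16:30 Rasove Coast standard time.
Daylight saving runs 25 April – 8 November; the standard-time date in Rasove Coast, October 19, 2020, is inside that window, so Rasove Coast is at UTC+07:30.
10:00 UTC + 7h30m = 17:30 Rasove Coast.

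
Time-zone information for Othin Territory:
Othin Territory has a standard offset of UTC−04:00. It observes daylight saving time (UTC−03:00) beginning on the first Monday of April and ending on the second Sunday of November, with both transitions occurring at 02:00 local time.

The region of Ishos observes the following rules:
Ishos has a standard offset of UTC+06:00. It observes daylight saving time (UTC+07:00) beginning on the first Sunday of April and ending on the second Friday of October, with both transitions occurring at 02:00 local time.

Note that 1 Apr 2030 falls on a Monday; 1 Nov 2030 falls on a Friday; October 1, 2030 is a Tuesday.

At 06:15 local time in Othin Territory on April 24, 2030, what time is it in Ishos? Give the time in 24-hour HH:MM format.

1 April 2030 is a Monday, so the first Monday is April 1.
1 November 2030 is a Friday, so the first Sunday is November 3 and the second is November 10.
April 24, 2030 falls between 1 April and 10 November, so daylight saving is in effect and Othin Territory is at UTC−03:00.
06:15 Othin Territory + 3h = 09:15 UTC.
1 April 2030 is a Monday, so the first Sunday is April 7.
1 October 2030 is a Tuesday, so the first Friday is October 4 and the second is October 11.
At the standard offset (UTC+06:00), 09:15 UTC + 6h = 15:15 Ishos standard time.
The standard-time date in Ishos, April 24, 2030, lies within the daylight-saving period (7 April – 11 October), so Ishos is on daylight time, UTC+07:00.
09:15 UTC + 7h = 16:15 Ishos.

16:15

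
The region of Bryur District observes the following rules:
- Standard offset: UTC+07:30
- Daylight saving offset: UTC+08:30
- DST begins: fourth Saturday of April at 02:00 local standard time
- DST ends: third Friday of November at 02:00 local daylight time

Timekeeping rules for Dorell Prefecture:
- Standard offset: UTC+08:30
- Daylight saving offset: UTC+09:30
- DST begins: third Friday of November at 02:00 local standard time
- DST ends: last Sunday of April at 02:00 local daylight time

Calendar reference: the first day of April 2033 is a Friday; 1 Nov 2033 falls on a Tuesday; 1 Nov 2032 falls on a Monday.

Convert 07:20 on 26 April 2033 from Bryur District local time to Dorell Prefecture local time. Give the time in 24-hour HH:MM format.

1 April 2033 is a Friday, so the first Saturday is April 2 and the fourth is April 23.
1 November 2033 is a Tuesday, so the first Friday is November 4 and the third is November 18.
Daylight saving runs 23 April – 18 November; 26 April 2033 is inside that window, so Bryur District is at UTC+08:30.
07:20 Bryur District − 8h30m = 22:50 UTC (rolling into the previous day, 25 April 2033).
1 November 2032 is a Monday, so the first Friday is November 5 and the third is November 19.
1 April 2033 is a Friday, so Sundays fall on 3, 10, 17, 24; the last is April 24.
At the standard offset (UTC+08:30), 22:50 UTC + 8h30m = 07:20 Dorell Prefecture standard time (rolling into the next day, 26 April 2033).
The standard-time date in Dorell Prefecture, 26 April 2033, is outside the daylight-saving period (19 November 2032 – 24 April 2033), so Dorell Prefecture is on standard time, UTC+08:30.
22:50 UTC + 8h30m = 07:20 Dorell Prefecture (rolling into the next day, 26 April 2033).

07:20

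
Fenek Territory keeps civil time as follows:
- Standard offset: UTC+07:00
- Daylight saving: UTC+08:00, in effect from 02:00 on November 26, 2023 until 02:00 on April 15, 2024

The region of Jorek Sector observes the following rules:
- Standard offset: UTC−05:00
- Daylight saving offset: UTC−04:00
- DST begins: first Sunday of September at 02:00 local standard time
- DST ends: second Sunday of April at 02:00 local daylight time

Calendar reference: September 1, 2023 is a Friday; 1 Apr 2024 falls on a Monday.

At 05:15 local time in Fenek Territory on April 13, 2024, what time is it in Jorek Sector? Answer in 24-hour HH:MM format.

17:15

Daylight saving runs 26 November 2023 – 15 April 2024; April 13, 2024 is inside that window, so Fenek Territory is at UTC+08:00.
05:15 Fenek Territory − 8h = 21:15 UTC (rolling into the previous day, 12 April 2024).
1 September 2023 is a Friday, so the first Sunday is September 3.
1 April 2024 is a Monday, so the first Sunday is April 7 and the second is April 14.
At the standard offset (UTC−05:00), 21:15 UTC − 5h = 16:15 Jorek Sector standard time.
The standard-time date in Jorek Sector, April 12, 2024, falls between 3 September 2023 and 14 April 2024, so daylight saving is in effect and Jorek Sector is at UTC−04:00.
21:15 UTC − 4h = 17:15 Jorek Sector.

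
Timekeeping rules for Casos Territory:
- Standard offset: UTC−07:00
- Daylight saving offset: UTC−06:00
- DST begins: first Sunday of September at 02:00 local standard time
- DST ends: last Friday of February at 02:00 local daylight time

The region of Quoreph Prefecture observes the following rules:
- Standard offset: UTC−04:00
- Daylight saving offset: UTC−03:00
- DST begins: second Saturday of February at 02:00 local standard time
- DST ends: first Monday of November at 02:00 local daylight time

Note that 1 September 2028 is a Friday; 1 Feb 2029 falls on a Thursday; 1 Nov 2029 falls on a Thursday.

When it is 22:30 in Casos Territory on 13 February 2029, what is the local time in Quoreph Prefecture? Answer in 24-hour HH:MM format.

01:30

1 September 2028 is a Friday, so the first Sunday is September 3.
1 February 2029 is a Thursday, so Fridays fall on 2, 9, 16, 23; the last is February 23.
13 February 2029 falls between 3 September 2028 and 23 February 2029, so daylight saving is in effect and Casos Territory is at UTC−06:00.
22:30 Casos Territory + 6h = 04:30 UTC (rolling into the next day, 14 February 2029).
1 February 2029 is a Thursday, so the first Saturday is February 3 and the second is February 10.
1 November 2029 is a Thursday, so the first Monday is November 5.
At the standard offset (UTC−04:00), 04:30 UTC − 4h = 00:30 Quoreph Prefecture standard time.
The standard-time date in Quoreph Prefecture, 14 February 2029, falls between 10 February and 5 November, so daylight saving is in effect and Quoreph Prefecture is at UTC−03:00.
04:30 UTC − 3h = 01:30 Quoreph Prefecture.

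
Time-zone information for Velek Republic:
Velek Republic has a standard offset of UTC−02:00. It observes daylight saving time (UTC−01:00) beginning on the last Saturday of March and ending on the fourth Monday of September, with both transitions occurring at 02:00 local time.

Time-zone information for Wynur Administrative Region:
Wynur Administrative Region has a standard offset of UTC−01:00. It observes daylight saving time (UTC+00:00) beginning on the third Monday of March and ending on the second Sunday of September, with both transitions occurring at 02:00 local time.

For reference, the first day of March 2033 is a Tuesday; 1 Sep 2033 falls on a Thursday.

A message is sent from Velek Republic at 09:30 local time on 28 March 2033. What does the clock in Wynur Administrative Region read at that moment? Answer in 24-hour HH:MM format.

1 March 2033 is a Tuesday, so Saturdays fall on 5, 12, 19, 26; the last is March 26.
1 September 2033 is a Thursday, so the first Monday is September 5 and the fourth is September 26.
28 March 2033 lies within the daylight-saving period (26 March – 26 September), so Velek Republic is on daylight time, UTC−01:00.
09:30 Velek Republic + 1h = 10:30 UTC.
1 March 2033 is a Tuesday, so the first Monday is March 7 and the third is March 21.
1 September 2033 is a Thursday, so the first Sunday is September 4 and the second is September 11.
At the standard offset (UTC−01:00), 10:30 UTC − 1h = 09:30 Wynur Administrative Region standard time.
The standard-time date in Wynur Administrative Region, 28 March 2033, lies within the daylight-saving period (21 March – 11 September), so Wynur Administrative Region is on daylight time, UTC+00:00.
10:30 UTC + 0h = 10:30 Wynur Administrative Region.

10:30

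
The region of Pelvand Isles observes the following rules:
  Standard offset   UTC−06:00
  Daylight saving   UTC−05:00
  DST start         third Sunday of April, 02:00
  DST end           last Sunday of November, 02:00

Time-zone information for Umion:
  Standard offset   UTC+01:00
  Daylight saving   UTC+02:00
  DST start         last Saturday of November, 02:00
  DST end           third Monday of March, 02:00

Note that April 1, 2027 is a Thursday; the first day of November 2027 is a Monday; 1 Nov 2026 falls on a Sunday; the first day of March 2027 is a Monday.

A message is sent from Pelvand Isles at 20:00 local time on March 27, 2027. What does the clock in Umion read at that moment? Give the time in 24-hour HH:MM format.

1 April 2027 is a Thursday, so the first Sunday is April 4 and the third is April 18.
1 November 2027 is a Monday, so Sundays fall on 7, 14, 21, 28; the last is November 28.
March 27, 2027 does not fall between 18 April and 28 November, so daylight saving is not in effect and Pelvand Isles is at UTC−06:00.
20:00 Pelvand Isles + 6h = 02:00 UTC (rolling into the next day, 28 March 2027).
1 November 2026 is a Sunday, so Saturdays fall on 7, 14, 21, 28; the last is November 28.
1 March 2027 is a Monday, so the first Monday is March 1 and the third is March 15.
At the standard offset (UTC+01:00), 02:00 UTC + 1h = 03:00 Umion standard time.
The standard-time date in Umion, March 28, 2027, does not fall between 28 November 2026 and 15 March 2027, so daylight saving is not in effect and Umion is at UTC+01:00.
02:00 UTC + 1h = 03:00 Umion.

03:00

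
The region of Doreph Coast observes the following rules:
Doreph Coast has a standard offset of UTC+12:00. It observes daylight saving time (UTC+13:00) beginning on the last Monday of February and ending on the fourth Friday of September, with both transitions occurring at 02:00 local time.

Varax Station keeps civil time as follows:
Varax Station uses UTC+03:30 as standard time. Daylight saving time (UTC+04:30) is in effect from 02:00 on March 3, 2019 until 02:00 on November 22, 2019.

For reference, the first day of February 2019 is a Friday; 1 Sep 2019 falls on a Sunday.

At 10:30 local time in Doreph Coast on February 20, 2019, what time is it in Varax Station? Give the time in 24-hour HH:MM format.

02:00

1 February 2019 is a Friday, so Mondays fall on 4, 11, 18, 25; the last is February 25.
1 September 2019 is a Sunday, so the first Friday is September 6 and the fourth is September 27.
Daylight saving runs 25 February – 27 September; February 20, 2019 is outside that window, so Doreph Coast is on standard time at UTC+12:00.
10:30 Doreph Coast − 12h = 22:30 UTC (rolling into the previous day, 19 February 2019).
At the standard offset (UTC+03:30), 22:30 UTC + 3h30m = 02:00 Varax Station standard time (rolling into the next day, 20 February 2019).
The standard-time date in Varax Station, February 20, 2019, does not fall between 3 March and 22 November, so daylight saving is not in effect and Varax Station is at UTC+03:30.
22:30 UTC + 3h30m = 02:00 Varax Station (rolling into the next day, 20 February 2019).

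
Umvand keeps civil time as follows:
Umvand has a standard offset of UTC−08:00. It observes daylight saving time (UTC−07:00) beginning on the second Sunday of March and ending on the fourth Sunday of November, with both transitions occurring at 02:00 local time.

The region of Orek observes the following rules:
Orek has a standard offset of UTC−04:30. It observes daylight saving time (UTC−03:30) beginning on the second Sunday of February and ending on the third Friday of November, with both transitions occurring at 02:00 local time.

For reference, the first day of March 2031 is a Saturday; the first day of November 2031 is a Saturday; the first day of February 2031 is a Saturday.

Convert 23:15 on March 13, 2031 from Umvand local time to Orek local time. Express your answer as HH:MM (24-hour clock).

1 March 2031 is a Saturday, so the first Sunday is March 2 and the second is March 9.
1 November 2031 is a Saturday, so the first Sunday is November 2 and the fourth is November 23.
March 13, 2031 lies within the daylight-saving period (9 March – 23 November), so Umvand is on daylight time, UTC−07:00.
23:15 Umvand + 7h = 06:15 UTC (rolling into the next day, 14 March 2031).
1 February 2031 is a Saturday, so the first Sunday is February 2 and the second is February 9.
1 November 2031 is a Saturday, so the first Friday is November 7 and the third is November 21.
At the standard offset (UTC−04:30), 06:15 UTC − 4h30m = 01:45 Orek standard time.
The standard-time date in Orek, March 14, 2031, lies within the daylight-saving period (9 February – 21 November), so Orek is on daylight time, UTC−03:30.
06:15 UTC − 3h30m = 02:45 Orek.

02:45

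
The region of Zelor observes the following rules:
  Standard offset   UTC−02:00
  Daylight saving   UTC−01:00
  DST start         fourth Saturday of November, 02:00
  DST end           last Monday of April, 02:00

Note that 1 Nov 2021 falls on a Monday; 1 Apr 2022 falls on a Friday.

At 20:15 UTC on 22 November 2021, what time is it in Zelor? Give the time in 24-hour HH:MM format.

1 November 2021 is a Monday, so the first Saturday is November 6 and the fourth is November 27.
1 April 2022 is a Friday, so Mondays fall on 4, 11, 18, 25; the last is April 25.
At the standard offset (UTC−02:00), 20:15 UTC − 2h = 18:15 Zelor standard time.
Daylight saving runs 27 November 2021 – 25 April 2022; the standard-time date in Zelor, 22 November 2021, is outside that window, so Zelor is on standard time at UTC−02:00.
20:15 UTC − 2h = 18:15 local.

18:15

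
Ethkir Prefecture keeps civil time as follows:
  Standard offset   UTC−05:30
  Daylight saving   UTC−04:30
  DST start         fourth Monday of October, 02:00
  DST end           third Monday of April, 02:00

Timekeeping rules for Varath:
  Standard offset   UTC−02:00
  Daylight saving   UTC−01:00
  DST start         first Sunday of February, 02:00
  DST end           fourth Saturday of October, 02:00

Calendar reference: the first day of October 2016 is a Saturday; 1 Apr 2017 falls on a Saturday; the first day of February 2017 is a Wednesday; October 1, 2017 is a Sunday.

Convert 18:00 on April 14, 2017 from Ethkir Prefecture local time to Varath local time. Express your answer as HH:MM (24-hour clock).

1 October 2016 is a Saturday, so the first Monday is October 3 and the fourth is October 24.
1 April 2017 is a Saturday, so the first Monday is April 3 and the third is April 17.
Daylight saving runs 24 October 2016 – 17 April 2017; April 14, 2017 is inside that window, so Ethkir Prefecture is at UTC−04:30.
18:00 Ethkir Prefecture + 4h30m = 22:30 UTC.
1 February 2017 is a Wednesday, so the first Sunday is February 5.
1 October 2017 is a Sunday, so the first Saturday is October 7 and the fourth is October 28.
At the standard offset (UTC−02:00), 22:30 UTC − 2h = 20:30 Varath standard time.
The standard-time date in Varath, April 14, 2017, falls between 5 February and 28 October, so daylight saving is in effect and Varath is at UTC−01:00.
22:30 UTC − 1h = 21:30 Varath.

21:30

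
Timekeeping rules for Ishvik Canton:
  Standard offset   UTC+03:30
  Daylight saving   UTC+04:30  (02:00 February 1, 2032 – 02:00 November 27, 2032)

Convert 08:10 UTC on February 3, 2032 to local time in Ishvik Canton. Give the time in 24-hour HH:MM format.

At the standard offset (UTC+03:30), 08:10 UTC + 3h30m = 11:40 Ishvik Canton standard time.
The standard-time date in Ishvik Canton, February 3, 2032, lies within the daylight-saving period (1 February – 27 November), so Ishvik Canton is on daylight time, UTC+04:30.
08:10 UTC + 4h30m = 12:40 local.

12:40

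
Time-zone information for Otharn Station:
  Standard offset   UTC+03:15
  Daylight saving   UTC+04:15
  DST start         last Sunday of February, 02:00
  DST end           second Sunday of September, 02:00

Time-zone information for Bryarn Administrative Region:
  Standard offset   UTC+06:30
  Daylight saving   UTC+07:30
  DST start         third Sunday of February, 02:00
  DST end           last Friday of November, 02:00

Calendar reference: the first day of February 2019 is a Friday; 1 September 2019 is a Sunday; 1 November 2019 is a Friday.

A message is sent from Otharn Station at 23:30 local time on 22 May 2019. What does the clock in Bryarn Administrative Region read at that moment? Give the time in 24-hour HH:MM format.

1 February 2019 is a Friday, so Sundays fall on 3, 10, 17, 24; the last is February 24.
1 September 2019 is a Sunday, so the first Sunday is September 1 and the second is September 8.
22 May 2019 falls between 24 February and 8 September, so daylight saving is in effect and Otharn Station is at UTC+04:15.
23:30 Otharn Station − 4h15m = 19:15 UTC.
1 February 2019 is a Friday, so the first Sunday is February 3 and the third is February 17.
1 November 2019 is a Friday, so Fridays fall on 1, 8, 15, 22, 29; the last is November 29.
At the standard offset (UTC+06:30), 19:15 UTC + 6h30m = 01:45 Bryarn Administrative Region standard time (rolling into the next day, 23 May 2019).
Daylight saving runs 17 February – 29 November; the standard-time date in Bryarn Administrative Region, 23 May 2019, is inside that window, so Bryarn Administrative Region is at UTC+07:30.
19:15 UTC + 7h30m = 02:45 Bryarn Administrative Region (rolling into the next day, 23 May 2019).

02:45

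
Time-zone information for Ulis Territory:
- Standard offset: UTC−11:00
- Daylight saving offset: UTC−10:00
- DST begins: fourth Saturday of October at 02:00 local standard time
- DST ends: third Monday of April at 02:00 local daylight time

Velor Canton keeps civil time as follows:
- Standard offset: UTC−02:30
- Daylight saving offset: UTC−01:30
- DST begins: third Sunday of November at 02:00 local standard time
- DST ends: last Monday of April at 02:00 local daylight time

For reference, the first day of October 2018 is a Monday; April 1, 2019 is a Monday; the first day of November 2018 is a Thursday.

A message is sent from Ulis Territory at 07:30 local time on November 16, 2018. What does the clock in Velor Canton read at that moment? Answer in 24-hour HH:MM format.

1 October 2018 is a Monday, so the first Saturday is October 6 and the fourth is October 27.
1 April 2019 is a Monday, so the first Monday is April 1 and the third is April 15.
November 16, 2018 falls between 27 October 2018 and 15 April 2019, so daylight saving is in effect and Ulis Territory is at UTC−10:00.
07:30 Ulis Territory + 10h = 17:30 UTC.
1 November 2018 is a Thursday, so the first Sunday is November 4 and the third is November 18.
1 April 2019 is a Monday, so Mondays fall on 1, 8, 15, 22, 29; the last is April 29.
At the standard offset (UTC−02:30), 17:30 UTC − 2h30m = 15:00 Velor Canton standard time.
The standard-time date in Velor Canton, November 16, 2018, does not fall between 18 November 2018 and 29 April 2019, so daylight saving is not in effect and Velor Canton is at UTC−02:30.
17:30 UTC − 2h30m = 15:00 Velor Canton.

15:00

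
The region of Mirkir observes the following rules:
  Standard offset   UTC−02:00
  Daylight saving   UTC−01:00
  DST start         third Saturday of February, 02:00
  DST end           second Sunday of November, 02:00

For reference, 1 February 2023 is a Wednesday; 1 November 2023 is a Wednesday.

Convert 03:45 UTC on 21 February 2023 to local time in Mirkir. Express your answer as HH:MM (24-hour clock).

02:45

1 February 2023 is a Wednesday, so the first Saturday is February 4 and the third is February 18.
1 November 2023 is a Wednesday, so the first Sunday is November 5 and the second is November 12.
At the standard offset (UTC−02:00), 03:45 UTC − 2h = 01:45 Mirkir standard time.
The standard-time date in Mirkir, 21 February 2023, falls between 18 February and 12 November, so daylight saving is in effect and Mirkir is at UTC−01:00.
03:45 UTC − 1h = 02:45 local.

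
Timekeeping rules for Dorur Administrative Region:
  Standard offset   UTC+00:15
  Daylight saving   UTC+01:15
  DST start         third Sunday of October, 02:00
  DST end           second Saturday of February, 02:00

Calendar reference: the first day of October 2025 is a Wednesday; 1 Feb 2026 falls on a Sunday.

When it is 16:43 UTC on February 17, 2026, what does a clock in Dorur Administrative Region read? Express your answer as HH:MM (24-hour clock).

1 October 2025 is a Wednesday, so the first Sunday is October 5 and the third is October 19.
1 February 2026 is a Sunday, so the first Saturday is February 7 and the second is February 14.
At the standard offset (UTC+00:15), 16:43 UTC + 0h15m = 16:58 Dorur Administrative Region standard time.
The standard-time date in Dorur Administrative Region, February 17, 2026, does not fall between 19 October 2025 and 14 February 2026, so daylight saving is not in effect and Dorur Administrative Region is at UTC+00:15.
16:43 UTC + 0h15m = 16:58 local.

16:58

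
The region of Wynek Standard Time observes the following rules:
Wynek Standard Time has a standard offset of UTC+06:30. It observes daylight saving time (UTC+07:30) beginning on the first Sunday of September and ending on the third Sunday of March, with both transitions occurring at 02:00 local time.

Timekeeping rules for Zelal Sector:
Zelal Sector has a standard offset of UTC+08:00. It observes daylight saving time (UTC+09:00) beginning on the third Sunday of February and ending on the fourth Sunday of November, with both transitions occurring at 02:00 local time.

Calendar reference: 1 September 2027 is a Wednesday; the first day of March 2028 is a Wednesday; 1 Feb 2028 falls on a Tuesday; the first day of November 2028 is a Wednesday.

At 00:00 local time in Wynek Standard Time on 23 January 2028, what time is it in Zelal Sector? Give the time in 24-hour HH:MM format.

1 September 2027 is a Wednesday, so the first Sunday is September 5.
1 March 2028 is a Wednesday, so the first Sunday is March 5 and the third is March 19.
23 January 2028 falls between 5 September 2027 and 19 March 2028, so daylight saving is in effect and Wynek Standard Time is at UTC+07:30.
00:00 Wynek Standard Time − 7h30m = 16:30 UTC (rolling into the previous day, 22 January 2028).
1 February 2028 is a Tuesday, so the first Sunday is February 6 and the third is February 20.
1 November 2028 is a Wednesday, so the first Sunday is November 5 and the fourth is November 26.
At the standard offset (UTC+08:00), 16:30 UTC + 8h = 00:30 Zelal Sector standard time (rolling into the next day, 23 January 2028).
The standard-time date in Zelal Sector, 23 January 2028, does not fall between 20 February and 26 November, so daylight saving is not in effect and Zelal Sector is at UTC+08:00.
16:30 UTC + 8h = 00:30 Zelal Sector (rolling into the next day, 23 January 2028).

00:30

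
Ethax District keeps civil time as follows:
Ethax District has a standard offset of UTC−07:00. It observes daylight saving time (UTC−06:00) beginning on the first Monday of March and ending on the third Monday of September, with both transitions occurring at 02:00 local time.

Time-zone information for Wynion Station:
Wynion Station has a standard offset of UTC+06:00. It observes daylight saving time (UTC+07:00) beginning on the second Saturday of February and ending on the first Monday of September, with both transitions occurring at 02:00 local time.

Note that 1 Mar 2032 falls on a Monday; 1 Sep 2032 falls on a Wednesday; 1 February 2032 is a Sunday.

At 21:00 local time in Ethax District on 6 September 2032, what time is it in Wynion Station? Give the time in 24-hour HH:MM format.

09:00

1 March 2032 is a Monday, so the first Monday is March 1.
1 September 2032 is a Wednesday, so the first Monday is September 6 and the third is September 20.
6 September 2032 falls between 1 March and 20 September, so daylight saving is in effect and Ethax District is at UTC−06:00.
21:00 Ethax District + 6h = 03:00 UTC (rolling into the next day, 7 September 2032).
1 February 2032 is a Sunday, so the first Saturday is February 7 and the second is February 14.
1 September 2032 is a Wednesday, so the first Monday is September 6.
At the standard offset (UTC+06:00), 03:00 UTC + 6h = 09:00 Wynion Station standard time.
Daylight saving runs 14 February – 6 September; the standard-time date in Wynion Station, 7 September 2032, is outside that window, so Wynion Station is on standard time at UTC+06:00.
03:00 UTC + 6h = 09:00 Wynion Station.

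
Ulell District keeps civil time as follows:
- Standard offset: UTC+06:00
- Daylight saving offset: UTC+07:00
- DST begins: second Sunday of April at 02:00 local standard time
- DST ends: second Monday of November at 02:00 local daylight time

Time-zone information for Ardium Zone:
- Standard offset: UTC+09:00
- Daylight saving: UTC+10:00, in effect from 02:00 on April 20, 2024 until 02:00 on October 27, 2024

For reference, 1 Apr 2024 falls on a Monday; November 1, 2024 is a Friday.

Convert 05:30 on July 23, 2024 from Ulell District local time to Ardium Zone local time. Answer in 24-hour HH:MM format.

1 April 2024 is a Monday, so the first Sunday is April 7 and the second is April 14.
1 November 2024 is a Friday, so the first Monday is November 4 and the second is November 11.
July 23, 2024 lies within the daylight-saving period (14 April – 11 November), so Ulell District is on daylight time, UTC+07:00.
05:30 Ulell District − 7h = 22:30 UTC (rolling into the previous day, 22 July 2024).
At the standard offset (UTC+09:00), 22:30 UTC + 9h = 07:30 Ardium Zone standard time (rolling into the next day, 23 July 2024).
Daylight saving runs 20 April – 27 October; the standard-time date in Ardium Zone, July 23, 2024, is inside that window, so Ardium Zone is at UTC+10:00.
22:30 UTC + 10h = 08:30 Ardium Zone (rolling into the next day, 23 July 2024).

08:30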